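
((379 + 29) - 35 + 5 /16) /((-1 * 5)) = -5973 /80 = -74.66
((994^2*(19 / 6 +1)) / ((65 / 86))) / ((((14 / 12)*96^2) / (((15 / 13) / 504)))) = 5419075 / 4672512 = 1.16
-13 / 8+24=179 / 8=22.38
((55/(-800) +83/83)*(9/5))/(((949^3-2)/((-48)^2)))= 96552/21366758675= 0.00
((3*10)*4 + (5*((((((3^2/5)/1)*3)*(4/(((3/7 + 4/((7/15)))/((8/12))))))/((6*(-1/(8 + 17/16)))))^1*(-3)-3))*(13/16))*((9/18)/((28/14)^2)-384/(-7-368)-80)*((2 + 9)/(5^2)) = -1523953277/320000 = -4762.35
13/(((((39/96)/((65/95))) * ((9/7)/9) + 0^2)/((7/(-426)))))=-10192/4047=-2.52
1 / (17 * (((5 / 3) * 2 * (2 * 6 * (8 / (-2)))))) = -1 / 2720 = -0.00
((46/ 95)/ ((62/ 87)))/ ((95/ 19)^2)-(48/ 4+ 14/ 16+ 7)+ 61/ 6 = -17106601/ 1767000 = -9.68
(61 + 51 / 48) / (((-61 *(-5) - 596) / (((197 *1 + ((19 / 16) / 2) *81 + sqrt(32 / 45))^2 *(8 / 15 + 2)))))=-17408593308197 / 536371200 - 49324627 *sqrt(10) / 698400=-32679.58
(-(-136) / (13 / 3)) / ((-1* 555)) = -136 / 2405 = -0.06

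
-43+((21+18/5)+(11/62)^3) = -21919521/1191640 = -18.39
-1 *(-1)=1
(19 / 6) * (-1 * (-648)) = 2052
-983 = -983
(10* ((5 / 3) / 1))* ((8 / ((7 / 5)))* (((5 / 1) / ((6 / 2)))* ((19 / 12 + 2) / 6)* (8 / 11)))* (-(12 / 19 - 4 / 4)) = 430000 / 16929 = 25.40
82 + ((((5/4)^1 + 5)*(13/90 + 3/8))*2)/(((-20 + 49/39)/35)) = 144223/2064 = 69.88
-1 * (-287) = 287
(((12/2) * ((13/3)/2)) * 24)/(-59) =-312/59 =-5.29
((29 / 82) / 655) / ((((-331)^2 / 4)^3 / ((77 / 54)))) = 35728 / 953579450525106390885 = 0.00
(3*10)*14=420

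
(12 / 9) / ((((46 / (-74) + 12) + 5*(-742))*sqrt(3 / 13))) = -0.00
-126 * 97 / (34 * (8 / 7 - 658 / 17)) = 14259 / 1490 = 9.57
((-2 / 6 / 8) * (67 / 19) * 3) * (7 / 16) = -469 / 2432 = -0.19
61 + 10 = 71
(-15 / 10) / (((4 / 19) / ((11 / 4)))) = -627 / 32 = -19.59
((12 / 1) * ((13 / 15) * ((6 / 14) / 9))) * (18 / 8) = 39 / 35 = 1.11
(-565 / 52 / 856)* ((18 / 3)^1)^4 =-45765 / 2782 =-16.45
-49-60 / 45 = -50.33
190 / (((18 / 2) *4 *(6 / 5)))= 475 / 108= 4.40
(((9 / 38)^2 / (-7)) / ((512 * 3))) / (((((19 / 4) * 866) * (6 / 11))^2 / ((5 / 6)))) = -605 / 700564593799168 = -0.00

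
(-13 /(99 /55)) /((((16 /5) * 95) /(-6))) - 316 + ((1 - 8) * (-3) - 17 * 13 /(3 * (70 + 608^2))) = -294.86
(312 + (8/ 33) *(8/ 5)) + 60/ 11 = 52444/ 165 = 317.84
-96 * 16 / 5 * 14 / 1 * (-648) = 13934592 / 5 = 2786918.40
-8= -8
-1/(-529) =1/529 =0.00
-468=-468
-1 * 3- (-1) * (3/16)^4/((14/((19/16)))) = -44038653/14680064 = -3.00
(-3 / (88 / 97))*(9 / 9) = -291 / 88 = -3.31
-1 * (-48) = 48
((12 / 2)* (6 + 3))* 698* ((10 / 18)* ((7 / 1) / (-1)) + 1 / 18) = -144486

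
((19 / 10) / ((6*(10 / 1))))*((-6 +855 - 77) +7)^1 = 14801 / 600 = 24.67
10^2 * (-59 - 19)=-7800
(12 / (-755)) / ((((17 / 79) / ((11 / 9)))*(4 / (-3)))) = 869 / 12835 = 0.07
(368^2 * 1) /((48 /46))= 389344 /3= 129781.33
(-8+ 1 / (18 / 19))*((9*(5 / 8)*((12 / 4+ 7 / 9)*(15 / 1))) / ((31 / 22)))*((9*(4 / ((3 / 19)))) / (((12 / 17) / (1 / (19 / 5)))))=-49671875 / 372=-133526.55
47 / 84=0.56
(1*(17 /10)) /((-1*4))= -17 /40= -0.42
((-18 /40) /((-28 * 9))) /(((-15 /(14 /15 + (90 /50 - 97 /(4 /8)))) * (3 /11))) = 31559 /378000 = 0.08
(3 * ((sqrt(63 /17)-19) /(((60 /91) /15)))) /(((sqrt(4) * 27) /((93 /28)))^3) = -7358377 /24385536 + 387283 * sqrt(119) /138184704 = -0.27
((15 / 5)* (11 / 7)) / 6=11 / 14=0.79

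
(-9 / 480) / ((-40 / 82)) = 123 / 3200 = 0.04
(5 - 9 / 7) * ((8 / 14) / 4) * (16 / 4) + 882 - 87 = 39059 / 49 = 797.12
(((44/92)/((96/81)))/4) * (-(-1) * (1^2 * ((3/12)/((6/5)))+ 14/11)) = 0.15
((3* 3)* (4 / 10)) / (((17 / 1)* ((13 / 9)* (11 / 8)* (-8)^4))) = 81 / 3111680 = 0.00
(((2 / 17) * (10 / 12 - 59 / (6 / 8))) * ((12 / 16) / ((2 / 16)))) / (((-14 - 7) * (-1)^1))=-934 / 357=-2.62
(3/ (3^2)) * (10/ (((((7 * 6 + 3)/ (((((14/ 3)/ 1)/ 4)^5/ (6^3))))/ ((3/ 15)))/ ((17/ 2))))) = 285719/ 226748160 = 0.00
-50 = -50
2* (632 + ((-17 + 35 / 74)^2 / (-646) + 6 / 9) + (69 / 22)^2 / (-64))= 25973566058791 / 20545776768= 1264.18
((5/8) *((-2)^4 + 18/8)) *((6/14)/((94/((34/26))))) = 18615/273728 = 0.07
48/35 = 1.37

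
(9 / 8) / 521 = 9 / 4168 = 0.00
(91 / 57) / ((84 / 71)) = 923 / 684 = 1.35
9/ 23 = 0.39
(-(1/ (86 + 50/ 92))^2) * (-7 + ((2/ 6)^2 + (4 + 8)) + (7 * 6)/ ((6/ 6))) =-897184/ 142635249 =-0.01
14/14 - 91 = -90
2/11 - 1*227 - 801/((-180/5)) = -204.57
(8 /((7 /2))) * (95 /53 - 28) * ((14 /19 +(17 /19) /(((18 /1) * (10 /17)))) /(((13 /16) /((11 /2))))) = -8637728 /25935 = -333.05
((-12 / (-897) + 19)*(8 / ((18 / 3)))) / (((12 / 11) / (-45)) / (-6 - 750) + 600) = 0.04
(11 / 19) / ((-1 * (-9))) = 11 / 171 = 0.06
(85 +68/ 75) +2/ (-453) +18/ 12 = 659887/ 7550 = 87.40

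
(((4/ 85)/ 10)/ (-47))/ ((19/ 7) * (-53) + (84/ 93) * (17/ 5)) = 434/ 610248235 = 0.00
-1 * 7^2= -49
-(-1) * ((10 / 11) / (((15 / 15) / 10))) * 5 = 500 / 11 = 45.45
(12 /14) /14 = 3 /49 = 0.06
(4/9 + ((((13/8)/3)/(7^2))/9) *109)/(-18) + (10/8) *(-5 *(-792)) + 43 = 951220295/190512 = 4992.97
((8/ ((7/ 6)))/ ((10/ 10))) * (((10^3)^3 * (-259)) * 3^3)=-47952000000000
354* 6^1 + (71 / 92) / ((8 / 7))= 1563761 / 736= 2124.68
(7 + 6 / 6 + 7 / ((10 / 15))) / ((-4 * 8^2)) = -37 / 512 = -0.07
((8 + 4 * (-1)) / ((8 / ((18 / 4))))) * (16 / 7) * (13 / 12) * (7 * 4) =156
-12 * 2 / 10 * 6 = -14.40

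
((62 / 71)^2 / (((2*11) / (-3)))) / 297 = -1922 / 5489649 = -0.00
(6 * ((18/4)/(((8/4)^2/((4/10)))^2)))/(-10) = -27/1000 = -0.03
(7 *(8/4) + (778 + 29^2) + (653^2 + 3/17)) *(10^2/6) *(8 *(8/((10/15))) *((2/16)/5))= 291068680/17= 17121687.06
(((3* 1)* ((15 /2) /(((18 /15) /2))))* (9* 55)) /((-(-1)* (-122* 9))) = -4125 /244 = -16.91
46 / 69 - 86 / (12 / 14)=-299 / 3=-99.67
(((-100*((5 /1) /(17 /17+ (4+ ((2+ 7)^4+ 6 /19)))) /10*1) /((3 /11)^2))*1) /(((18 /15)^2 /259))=-18.41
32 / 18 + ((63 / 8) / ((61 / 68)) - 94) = -91621 / 1098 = -83.44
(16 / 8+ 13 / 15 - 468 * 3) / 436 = -21017 / 6540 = -3.21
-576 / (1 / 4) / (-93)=768 / 31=24.77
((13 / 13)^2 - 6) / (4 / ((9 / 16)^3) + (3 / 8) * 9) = -5832 / 30151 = -0.19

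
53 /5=10.60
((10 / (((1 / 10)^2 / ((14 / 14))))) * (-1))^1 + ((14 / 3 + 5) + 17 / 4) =-11833 / 12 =-986.08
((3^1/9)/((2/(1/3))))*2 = 1/9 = 0.11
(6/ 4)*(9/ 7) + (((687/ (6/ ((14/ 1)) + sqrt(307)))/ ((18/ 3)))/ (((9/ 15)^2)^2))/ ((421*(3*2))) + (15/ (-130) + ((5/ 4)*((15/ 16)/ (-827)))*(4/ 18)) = 1.83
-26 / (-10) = 13 / 5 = 2.60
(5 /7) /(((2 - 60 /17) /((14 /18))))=-85 /234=-0.36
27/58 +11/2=173/29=5.97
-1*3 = -3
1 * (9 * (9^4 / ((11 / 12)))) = 708588 / 11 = 64417.09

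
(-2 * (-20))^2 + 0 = 1600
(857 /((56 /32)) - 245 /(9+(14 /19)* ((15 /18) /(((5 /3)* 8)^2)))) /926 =88612474 /177415581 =0.50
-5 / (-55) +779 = 8570 / 11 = 779.09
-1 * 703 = -703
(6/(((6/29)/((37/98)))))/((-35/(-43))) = 13.45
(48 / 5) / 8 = 6 / 5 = 1.20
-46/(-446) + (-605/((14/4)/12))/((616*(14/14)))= -35668/10927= -3.26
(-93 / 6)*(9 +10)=-589 / 2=-294.50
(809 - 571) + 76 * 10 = 998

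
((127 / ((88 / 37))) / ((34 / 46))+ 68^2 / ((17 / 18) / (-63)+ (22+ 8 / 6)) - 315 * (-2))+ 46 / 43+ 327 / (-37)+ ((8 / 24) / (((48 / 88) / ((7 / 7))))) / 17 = 505724962140877 / 566441426232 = 892.81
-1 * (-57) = 57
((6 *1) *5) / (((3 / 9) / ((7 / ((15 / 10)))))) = 420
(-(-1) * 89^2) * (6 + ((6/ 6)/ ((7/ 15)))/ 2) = 784179/ 14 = 56012.79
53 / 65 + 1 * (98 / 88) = 5517 / 2860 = 1.93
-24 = -24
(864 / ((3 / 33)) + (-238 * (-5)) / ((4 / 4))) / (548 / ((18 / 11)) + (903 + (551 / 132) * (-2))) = 2117412 / 243449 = 8.70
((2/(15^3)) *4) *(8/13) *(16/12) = 256/131625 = 0.00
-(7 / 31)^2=-49 / 961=-0.05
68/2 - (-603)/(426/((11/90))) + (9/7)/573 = 194649229/5695620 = 34.18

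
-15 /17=-0.88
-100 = -100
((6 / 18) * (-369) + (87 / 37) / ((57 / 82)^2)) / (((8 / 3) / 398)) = -942013663 / 53428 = -17631.46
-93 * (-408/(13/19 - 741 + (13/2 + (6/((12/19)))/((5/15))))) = -80104/1489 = -53.80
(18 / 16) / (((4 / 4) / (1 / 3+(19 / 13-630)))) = -18375 / 26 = -706.73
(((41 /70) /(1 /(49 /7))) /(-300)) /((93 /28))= -287 /69750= -0.00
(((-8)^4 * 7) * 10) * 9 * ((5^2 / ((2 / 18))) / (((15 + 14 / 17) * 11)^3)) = 2852527104000 / 25908060079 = 110.10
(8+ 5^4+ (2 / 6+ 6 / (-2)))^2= 3575881 / 9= 397320.11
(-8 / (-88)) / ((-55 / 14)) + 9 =5431 / 605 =8.98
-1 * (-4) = 4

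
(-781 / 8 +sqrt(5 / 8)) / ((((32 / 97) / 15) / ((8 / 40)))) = -880.59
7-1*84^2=-7049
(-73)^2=5329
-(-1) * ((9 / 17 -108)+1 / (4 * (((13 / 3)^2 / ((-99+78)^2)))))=-1167579 / 11492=-101.60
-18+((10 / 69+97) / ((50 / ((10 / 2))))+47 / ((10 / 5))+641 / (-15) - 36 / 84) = -67493 / 2415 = -27.95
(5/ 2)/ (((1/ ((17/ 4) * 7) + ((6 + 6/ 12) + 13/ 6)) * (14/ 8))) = 255/ 1553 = 0.16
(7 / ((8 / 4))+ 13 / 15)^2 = 17161 / 900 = 19.07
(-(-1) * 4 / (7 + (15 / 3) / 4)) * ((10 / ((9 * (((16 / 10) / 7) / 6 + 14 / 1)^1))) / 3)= 2800 / 218889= 0.01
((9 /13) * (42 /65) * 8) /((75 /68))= 68544 /21125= 3.24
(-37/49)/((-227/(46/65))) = 1702/722995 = 0.00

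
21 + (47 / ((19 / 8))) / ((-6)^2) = 3685 / 171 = 21.55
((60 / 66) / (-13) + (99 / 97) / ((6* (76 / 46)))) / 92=34817 / 96986032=0.00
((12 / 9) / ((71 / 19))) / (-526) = -38 / 56019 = -0.00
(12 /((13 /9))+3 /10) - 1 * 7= 209 /130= 1.61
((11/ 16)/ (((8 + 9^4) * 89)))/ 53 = 11/ 495775568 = 0.00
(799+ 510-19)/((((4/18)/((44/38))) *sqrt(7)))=127710 *sqrt(7)/133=2540.52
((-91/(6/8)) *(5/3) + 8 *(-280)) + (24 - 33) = -2451.22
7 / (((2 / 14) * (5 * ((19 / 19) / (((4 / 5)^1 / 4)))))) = 1.96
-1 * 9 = -9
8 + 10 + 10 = 28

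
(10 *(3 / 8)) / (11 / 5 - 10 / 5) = 75 / 4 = 18.75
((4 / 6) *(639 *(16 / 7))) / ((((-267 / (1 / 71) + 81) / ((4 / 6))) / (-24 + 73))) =-7952 / 4719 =-1.69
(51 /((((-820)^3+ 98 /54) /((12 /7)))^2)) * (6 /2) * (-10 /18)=-8922960 /10859422238449637445649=-0.00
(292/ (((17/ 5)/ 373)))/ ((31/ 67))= 36486860/ 527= 69235.03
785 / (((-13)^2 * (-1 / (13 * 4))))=-3140 / 13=-241.54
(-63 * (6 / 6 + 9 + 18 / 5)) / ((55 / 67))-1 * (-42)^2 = -772128 / 275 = -2807.74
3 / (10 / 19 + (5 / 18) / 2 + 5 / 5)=2052 / 1139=1.80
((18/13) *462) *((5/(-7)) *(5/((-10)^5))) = 0.02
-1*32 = -32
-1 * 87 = -87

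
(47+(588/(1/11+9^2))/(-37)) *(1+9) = 3861800/8251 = 468.04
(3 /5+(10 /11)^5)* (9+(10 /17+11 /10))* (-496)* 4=-1772097888992 /68446675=-25890.20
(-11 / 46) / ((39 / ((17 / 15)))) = -0.01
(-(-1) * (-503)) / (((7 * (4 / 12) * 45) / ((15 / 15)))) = -503 / 105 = -4.79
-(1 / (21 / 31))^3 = -3.22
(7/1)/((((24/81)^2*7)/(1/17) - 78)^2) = 3720087/2425168516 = 0.00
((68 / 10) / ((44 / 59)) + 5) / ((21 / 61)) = 94733 / 2310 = 41.01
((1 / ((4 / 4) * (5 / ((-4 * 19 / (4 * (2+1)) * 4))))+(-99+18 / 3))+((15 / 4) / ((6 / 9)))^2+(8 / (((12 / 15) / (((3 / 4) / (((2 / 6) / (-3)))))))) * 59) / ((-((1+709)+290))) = 4.05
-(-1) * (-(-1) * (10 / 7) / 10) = 1 / 7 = 0.14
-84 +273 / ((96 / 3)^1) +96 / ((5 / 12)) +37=30709 / 160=191.93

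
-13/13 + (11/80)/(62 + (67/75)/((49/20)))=-731791/733408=-1.00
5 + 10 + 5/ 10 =31/ 2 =15.50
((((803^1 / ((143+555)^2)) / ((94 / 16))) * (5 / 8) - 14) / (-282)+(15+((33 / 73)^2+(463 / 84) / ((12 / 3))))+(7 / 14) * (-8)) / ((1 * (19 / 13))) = 79112691491137681 / 9153457477805424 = 8.64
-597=-597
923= 923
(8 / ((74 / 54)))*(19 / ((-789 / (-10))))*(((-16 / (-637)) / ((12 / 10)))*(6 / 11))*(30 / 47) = 32832000 / 3204700499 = 0.01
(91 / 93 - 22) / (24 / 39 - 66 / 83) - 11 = 1910983 / 18042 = 105.92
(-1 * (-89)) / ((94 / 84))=79.53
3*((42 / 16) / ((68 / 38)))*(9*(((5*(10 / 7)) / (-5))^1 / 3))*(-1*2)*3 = 7695 / 68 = 113.16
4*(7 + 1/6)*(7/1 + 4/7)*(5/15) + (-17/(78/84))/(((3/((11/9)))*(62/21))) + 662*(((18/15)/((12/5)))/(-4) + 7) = 156432559/33852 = 4621.07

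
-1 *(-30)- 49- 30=-49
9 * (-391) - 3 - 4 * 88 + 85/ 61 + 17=-235192/ 61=-3855.61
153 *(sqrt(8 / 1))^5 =19584 *sqrt(2) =27695.96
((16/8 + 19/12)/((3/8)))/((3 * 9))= 86/243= 0.35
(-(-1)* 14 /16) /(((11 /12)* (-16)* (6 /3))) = -21 /704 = -0.03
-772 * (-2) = 1544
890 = 890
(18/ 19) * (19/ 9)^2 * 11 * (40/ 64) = 1045/ 36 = 29.03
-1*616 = -616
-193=-193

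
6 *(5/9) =10/3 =3.33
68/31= 2.19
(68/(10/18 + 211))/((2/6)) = 27/28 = 0.96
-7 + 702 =695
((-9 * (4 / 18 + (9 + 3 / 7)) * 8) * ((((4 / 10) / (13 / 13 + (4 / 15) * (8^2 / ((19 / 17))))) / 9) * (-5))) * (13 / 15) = 2402816 / 292131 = 8.23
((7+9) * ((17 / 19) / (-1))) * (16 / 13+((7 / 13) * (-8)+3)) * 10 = 2720 / 247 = 11.01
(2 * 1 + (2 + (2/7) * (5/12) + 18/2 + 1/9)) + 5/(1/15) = 11117/126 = 88.23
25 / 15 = 5 / 3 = 1.67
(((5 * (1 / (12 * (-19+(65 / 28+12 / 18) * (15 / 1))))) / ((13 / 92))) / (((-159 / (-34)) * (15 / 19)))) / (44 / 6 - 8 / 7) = 1456084 / 291415995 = 0.00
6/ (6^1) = 1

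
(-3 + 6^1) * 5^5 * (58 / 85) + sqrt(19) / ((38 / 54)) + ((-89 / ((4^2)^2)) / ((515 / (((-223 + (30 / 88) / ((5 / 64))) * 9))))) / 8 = 27 * sqrt(19) / 19 + 252348309777 / 39446528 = 6403.42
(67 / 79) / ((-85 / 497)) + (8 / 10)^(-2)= -364909 / 107440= -3.40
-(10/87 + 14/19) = -1408/1653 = -0.85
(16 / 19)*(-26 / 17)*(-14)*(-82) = -1478.54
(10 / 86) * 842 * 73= 307330 / 43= 7147.21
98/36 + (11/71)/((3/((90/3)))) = 5459/1278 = 4.27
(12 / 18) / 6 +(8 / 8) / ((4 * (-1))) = -5 / 36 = -0.14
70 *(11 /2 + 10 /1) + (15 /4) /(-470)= 407957 /376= 1084.99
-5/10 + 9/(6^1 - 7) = -19/2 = -9.50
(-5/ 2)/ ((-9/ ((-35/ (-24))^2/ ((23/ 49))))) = 300125/ 238464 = 1.26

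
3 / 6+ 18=37 / 2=18.50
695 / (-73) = -695 / 73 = -9.52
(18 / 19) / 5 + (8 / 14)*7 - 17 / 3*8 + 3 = -10871 / 285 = -38.14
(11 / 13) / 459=11 / 5967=0.00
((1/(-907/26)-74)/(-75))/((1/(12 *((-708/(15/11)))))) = -697223296/113375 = -6149.71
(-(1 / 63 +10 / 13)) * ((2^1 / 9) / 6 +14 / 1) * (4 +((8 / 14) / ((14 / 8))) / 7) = -338251436 / 7584759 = -44.60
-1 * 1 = -1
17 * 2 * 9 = 306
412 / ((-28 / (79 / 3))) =-8137 / 21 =-387.48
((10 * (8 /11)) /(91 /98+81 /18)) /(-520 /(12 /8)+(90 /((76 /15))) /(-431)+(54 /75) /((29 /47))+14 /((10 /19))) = -524958000 /124974999281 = -0.00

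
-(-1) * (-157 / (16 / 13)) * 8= -2041 / 2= -1020.50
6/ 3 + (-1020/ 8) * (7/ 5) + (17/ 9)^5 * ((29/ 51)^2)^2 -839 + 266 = -7145622977/ 9565938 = -746.99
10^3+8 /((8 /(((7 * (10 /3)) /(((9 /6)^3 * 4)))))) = 81140 /81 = 1001.73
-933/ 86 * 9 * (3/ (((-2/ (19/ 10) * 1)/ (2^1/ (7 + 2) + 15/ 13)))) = 382.92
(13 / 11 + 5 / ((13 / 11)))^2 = 599076 / 20449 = 29.30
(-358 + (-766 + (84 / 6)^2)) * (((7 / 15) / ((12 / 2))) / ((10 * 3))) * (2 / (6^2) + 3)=-8932 / 1215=-7.35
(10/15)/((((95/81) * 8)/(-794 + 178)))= -4158/95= -43.77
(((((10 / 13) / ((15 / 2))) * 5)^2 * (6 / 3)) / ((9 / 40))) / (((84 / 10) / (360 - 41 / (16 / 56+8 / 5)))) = 893000000 / 9486477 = 94.13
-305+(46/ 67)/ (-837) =-17104141/ 56079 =-305.00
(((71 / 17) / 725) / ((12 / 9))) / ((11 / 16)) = 852 / 135575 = 0.01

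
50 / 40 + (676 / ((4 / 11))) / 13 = 577 / 4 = 144.25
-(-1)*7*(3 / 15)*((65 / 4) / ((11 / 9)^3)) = 66339 / 5324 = 12.46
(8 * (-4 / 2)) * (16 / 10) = -128 / 5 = -25.60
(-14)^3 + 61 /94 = -257875 /94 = -2743.35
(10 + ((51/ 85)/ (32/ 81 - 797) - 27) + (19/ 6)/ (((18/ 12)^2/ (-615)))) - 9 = -2588745187/ 2903625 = -891.56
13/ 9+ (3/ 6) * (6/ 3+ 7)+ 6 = 215/ 18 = 11.94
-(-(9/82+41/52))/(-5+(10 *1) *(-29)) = -383/125788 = -0.00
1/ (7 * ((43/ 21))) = 3/ 43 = 0.07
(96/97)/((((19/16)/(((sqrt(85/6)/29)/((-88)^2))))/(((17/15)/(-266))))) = -0.00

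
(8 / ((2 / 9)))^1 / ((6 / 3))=18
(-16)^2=256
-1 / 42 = -0.02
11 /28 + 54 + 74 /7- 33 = 895 /28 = 31.96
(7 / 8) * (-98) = -343 / 4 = -85.75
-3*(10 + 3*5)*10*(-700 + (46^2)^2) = -3357567000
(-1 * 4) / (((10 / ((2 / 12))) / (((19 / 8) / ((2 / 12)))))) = -19 / 20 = -0.95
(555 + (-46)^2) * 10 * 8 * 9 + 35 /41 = 78847955 /41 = 1923120.85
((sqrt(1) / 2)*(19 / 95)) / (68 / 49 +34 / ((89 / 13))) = 4361 / 277100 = 0.02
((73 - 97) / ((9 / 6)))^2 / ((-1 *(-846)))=128 / 423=0.30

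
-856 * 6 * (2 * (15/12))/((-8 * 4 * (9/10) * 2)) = 2675/12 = 222.92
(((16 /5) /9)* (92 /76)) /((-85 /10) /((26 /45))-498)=-19136 /22795155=-0.00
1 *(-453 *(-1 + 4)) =-1359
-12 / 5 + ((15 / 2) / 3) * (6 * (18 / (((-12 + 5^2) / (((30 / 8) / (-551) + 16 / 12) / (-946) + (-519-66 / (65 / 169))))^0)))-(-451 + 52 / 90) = 32311 / 45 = 718.02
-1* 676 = -676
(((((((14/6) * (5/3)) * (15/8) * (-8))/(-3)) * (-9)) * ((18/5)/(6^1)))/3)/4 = -8.75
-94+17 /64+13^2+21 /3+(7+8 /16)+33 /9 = 17939 /192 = 93.43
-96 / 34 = -48 / 17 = -2.82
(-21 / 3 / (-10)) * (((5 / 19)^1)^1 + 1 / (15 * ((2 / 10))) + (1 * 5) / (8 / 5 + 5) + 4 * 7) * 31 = 266259 / 418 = 636.98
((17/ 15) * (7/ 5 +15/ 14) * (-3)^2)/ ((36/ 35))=2941/ 120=24.51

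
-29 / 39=-0.74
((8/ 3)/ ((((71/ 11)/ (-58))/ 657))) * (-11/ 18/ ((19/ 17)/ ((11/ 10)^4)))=63756708829/ 5058750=12603.25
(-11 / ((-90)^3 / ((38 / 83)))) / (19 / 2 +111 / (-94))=9823 / 11829118500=0.00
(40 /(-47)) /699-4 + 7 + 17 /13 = 4.31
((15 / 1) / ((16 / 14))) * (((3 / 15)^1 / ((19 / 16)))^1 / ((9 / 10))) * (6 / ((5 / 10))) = 560 / 19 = 29.47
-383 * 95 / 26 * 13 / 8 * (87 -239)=691315 / 2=345657.50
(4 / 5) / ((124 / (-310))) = -2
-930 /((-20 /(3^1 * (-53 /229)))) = -32.29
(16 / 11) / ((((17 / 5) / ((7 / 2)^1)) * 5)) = 56 / 187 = 0.30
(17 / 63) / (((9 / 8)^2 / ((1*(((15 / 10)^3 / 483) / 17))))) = 8 / 91287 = 0.00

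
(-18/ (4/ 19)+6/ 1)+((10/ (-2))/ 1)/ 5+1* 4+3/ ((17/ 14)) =-2517/ 34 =-74.03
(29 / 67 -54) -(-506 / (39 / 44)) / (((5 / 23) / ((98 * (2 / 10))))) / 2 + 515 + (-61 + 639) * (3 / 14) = 26320.19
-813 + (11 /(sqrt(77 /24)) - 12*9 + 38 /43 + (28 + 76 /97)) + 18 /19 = -70562153 /79249 + 2*sqrt(462) /7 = -884.24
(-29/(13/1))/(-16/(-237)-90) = 6873/277082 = 0.02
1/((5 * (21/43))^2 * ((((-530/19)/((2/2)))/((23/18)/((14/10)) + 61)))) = -274056931/736249500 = -0.37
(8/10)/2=0.40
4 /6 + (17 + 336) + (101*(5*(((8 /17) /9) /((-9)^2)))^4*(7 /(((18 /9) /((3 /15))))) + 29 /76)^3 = 2038076690586337954331109744188828819242504028026793913701 /5761799919733355957518877055475152292486329939213187776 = 353.72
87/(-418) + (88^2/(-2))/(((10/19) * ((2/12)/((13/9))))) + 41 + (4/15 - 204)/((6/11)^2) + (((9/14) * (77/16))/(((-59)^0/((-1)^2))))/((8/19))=-93026347181/1444608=-64395.56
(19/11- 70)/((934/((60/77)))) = -22530/395549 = -0.06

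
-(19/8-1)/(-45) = 11/360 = 0.03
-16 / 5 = -3.20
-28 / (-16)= 1.75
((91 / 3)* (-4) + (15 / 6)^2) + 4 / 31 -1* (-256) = 52469 / 372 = 141.05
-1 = -1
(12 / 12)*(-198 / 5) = -198 / 5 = -39.60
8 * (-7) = -56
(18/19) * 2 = 1.89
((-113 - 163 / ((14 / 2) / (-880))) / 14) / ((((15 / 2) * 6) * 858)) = 10973 / 291060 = 0.04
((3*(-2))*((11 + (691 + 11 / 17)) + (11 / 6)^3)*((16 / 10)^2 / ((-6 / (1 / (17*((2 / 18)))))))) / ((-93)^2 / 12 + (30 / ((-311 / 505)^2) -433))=1150812766112 / 439472611275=2.62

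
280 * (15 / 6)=700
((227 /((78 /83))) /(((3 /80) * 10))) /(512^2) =0.00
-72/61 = -1.18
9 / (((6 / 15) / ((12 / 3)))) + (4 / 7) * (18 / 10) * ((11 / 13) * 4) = 42534 / 455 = 93.48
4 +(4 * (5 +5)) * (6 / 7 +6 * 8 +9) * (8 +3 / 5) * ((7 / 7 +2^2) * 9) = 895632.57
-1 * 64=-64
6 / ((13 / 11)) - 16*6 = -1182 / 13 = -90.92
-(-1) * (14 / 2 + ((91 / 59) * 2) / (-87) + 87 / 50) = 2234021 / 256650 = 8.70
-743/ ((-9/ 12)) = 2972/ 3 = 990.67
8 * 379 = 3032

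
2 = 2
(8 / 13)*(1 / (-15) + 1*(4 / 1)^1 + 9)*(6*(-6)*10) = -2865.23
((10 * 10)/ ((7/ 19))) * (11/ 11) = 1900/ 7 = 271.43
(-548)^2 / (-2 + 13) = 300304 / 11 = 27300.36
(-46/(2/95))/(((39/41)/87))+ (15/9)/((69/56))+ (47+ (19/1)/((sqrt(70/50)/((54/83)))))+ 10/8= -2150581097/10764+ 1026 *sqrt(35)/581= -199783.41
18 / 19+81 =1557 / 19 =81.95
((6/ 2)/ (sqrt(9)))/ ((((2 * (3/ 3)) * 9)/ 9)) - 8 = -15/ 2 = -7.50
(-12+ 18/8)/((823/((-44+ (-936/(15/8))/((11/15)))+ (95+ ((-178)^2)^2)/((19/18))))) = -3875962093185/344014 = -11266873.13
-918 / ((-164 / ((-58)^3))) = -44778204 / 41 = -1092151.32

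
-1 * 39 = -39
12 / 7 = 1.71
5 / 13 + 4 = 57 / 13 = 4.38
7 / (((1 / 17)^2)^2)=584647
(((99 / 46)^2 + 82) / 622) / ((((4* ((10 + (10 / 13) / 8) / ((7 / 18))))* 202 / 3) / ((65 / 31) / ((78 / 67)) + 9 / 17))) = 17560835461 / 378296041521600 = 0.00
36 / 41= 0.88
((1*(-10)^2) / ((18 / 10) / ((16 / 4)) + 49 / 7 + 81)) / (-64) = -0.02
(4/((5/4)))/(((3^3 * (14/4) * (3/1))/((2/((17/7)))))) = 64/6885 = 0.01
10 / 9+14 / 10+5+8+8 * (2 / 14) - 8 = 2726 / 315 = 8.65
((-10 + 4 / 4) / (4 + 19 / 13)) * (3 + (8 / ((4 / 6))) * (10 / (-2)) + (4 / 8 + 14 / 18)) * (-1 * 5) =-65195 / 142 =-459.12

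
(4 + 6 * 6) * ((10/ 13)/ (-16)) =-25/ 13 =-1.92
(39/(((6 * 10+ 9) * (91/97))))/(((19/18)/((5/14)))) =4365/21413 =0.20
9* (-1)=-9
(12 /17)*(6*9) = 648 /17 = 38.12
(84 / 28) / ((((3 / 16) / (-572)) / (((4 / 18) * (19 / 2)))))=-173888 / 9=-19320.89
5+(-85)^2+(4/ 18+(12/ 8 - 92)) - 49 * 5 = 124105/ 18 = 6894.72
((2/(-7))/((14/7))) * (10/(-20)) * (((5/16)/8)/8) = 5/14336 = 0.00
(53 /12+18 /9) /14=11 /24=0.46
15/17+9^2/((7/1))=1482/119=12.45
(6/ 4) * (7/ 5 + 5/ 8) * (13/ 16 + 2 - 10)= -5589/ 256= -21.83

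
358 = 358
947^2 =896809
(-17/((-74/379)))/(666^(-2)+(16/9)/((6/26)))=38619342/3417025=11.30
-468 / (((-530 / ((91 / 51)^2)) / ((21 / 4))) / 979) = 2213238027 / 153170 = 14449.55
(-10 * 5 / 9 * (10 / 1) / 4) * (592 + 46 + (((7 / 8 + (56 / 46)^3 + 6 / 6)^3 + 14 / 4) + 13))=-81187839090637839125 / 8299711464021504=-9782.01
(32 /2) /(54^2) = 4 /729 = 0.01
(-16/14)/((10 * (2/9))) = -18/35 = -0.51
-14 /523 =-0.03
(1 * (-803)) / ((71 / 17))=-13651 / 71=-192.27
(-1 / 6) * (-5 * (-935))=-4675 / 6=-779.17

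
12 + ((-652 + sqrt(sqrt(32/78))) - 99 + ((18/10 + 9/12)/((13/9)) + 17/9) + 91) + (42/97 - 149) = -179975333/226980 + 2* 39^(3/4)/39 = -792.11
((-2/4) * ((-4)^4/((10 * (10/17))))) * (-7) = 3808/25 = 152.32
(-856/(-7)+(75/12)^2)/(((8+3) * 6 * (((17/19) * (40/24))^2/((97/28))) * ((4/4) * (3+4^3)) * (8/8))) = 111669213/1964547200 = 0.06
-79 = -79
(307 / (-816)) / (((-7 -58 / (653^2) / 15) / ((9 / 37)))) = 5890840335 / 450595502192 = 0.01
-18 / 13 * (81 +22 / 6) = -1524 / 13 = -117.23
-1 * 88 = -88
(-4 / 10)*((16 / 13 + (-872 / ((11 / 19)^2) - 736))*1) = 10496176 / 7865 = 1334.54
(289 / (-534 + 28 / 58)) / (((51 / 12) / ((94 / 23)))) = -23171 / 44482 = -0.52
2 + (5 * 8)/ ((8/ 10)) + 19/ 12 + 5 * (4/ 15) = 659/ 12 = 54.92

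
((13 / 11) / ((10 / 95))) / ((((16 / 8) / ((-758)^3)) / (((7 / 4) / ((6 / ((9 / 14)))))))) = -40339994799 / 88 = -458409031.81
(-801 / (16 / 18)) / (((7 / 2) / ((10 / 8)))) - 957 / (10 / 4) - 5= -709.63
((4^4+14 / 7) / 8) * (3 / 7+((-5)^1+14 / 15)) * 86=-353159 / 35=-10090.26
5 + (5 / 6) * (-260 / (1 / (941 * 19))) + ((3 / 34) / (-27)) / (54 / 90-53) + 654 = -310516124047 / 80172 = -3873124.33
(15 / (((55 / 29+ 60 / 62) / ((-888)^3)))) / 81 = -23314968064 / 515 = -45271782.65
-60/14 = -30/7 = -4.29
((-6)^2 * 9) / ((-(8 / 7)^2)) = -3969 / 16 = -248.06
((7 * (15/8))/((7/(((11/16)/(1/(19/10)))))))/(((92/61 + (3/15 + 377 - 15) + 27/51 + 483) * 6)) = 98515/204470784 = 0.00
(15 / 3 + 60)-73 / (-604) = 39333 / 604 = 65.12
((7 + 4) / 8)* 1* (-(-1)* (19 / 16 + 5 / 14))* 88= 20933 / 112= 186.90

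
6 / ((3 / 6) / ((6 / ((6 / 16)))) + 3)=192 / 97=1.98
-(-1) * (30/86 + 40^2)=68815/43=1600.35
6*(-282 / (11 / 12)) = -20304 / 11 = -1845.82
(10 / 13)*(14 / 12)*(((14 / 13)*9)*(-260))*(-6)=176400 / 13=13569.23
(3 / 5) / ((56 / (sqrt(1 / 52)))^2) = 3 / 815360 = 0.00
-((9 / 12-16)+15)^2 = -1 / 16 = -0.06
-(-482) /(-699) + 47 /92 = -11491 /64308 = -0.18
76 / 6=38 / 3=12.67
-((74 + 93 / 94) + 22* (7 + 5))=-31865 / 94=-338.99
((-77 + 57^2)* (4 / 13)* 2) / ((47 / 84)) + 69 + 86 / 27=4518739 / 1269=3560.87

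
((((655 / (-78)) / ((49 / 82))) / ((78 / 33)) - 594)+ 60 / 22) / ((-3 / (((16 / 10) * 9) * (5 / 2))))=652814398 / 91091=7166.62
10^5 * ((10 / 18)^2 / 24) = 312500 / 243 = 1286.01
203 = 203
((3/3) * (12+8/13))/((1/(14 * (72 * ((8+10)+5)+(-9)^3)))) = 2128392/13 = 163722.46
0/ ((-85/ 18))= 0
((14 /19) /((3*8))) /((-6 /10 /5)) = -175 /684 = -0.26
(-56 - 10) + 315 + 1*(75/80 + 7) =256.94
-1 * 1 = -1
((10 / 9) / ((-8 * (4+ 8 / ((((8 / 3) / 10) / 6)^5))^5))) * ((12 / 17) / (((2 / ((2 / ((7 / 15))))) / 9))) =-230400 / 25460093490019123356673515732455749629327419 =-0.00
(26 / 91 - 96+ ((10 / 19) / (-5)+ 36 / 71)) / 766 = -450018 / 3616669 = -0.12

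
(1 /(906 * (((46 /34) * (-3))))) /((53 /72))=-0.00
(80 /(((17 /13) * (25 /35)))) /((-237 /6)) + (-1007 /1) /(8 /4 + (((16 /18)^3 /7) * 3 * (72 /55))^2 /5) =-733870828031117 /1473724216838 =-497.97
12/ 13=0.92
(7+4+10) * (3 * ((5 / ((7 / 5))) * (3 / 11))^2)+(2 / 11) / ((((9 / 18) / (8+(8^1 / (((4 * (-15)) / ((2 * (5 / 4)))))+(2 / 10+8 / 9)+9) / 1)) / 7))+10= 4381919 / 38115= 114.97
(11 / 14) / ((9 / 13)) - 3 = -235 / 126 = -1.87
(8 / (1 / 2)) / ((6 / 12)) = 32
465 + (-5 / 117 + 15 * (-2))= 50890 / 117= 434.96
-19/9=-2.11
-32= -32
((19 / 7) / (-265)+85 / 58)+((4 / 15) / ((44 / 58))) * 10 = 17647349 / 3550470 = 4.97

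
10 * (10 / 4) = 25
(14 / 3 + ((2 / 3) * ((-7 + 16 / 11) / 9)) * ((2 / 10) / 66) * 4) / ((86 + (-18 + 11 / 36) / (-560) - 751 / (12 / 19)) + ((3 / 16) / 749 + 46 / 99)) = -0.00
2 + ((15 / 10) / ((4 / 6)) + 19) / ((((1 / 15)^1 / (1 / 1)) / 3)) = 3833 / 4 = 958.25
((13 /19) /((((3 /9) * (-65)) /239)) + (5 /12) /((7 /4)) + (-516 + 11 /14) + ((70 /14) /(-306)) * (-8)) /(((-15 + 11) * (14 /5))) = 106301719 /2279088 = 46.64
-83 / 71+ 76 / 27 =3155 / 1917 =1.65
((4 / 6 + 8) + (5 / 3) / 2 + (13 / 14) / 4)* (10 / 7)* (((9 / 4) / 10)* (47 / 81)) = 25615 / 14112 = 1.82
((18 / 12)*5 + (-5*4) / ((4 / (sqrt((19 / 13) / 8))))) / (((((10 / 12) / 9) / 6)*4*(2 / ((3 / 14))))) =729 / 56 -243*sqrt(494) / 1456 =9.31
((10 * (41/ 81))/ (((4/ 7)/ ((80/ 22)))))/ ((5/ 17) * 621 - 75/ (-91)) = 4439890/ 25289253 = 0.18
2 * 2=4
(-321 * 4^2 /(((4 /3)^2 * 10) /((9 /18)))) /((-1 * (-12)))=-963 /80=-12.04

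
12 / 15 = 4 / 5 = 0.80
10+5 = 15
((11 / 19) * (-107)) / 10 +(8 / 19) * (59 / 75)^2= -5.93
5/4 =1.25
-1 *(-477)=477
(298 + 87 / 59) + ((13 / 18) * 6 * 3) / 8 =301.10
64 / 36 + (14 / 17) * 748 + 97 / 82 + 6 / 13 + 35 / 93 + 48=198612649 / 297414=667.80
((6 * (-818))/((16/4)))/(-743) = 1227/743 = 1.65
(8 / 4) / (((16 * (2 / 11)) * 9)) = 11 / 144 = 0.08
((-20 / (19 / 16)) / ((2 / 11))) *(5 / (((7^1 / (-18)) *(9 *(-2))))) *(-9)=79200 / 133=595.49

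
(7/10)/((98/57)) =57/140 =0.41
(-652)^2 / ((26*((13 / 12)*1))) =2550624 / 169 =15092.45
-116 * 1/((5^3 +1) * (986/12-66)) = -116/2037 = -0.06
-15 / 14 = -1.07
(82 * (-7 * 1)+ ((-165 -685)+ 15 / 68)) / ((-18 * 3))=96817 / 3672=26.37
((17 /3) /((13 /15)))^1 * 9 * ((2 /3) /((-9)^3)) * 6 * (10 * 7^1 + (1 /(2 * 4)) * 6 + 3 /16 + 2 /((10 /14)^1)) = -100283 /4212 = -23.81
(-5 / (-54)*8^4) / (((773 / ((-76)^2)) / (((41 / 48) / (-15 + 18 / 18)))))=-172.90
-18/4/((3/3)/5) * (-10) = 225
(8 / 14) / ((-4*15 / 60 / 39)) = -156 / 7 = -22.29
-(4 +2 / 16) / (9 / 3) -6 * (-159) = 7621 / 8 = 952.62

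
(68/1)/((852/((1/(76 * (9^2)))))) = 0.00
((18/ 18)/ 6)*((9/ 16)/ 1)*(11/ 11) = 3/ 32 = 0.09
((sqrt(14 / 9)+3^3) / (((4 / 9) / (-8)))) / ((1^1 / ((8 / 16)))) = -243- 3 * sqrt(14) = -254.22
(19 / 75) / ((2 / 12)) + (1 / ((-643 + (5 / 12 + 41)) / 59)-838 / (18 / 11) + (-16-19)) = -886349302 / 1624275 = -545.69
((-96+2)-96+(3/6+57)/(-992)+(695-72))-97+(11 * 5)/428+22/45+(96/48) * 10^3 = 22321058771/9552960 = 2336.56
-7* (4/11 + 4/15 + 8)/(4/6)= -4984/55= -90.62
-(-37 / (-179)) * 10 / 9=-370 / 1611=-0.23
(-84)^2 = 7056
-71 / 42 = -1.69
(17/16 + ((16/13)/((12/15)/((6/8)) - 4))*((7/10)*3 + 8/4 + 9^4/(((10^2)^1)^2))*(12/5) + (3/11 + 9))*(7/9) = 55514137/12870000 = 4.31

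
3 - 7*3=-18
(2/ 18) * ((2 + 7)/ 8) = 1/ 8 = 0.12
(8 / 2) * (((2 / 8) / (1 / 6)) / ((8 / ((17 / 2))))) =51 / 8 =6.38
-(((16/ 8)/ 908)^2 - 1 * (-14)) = -2885625/ 206116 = -14.00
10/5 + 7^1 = 9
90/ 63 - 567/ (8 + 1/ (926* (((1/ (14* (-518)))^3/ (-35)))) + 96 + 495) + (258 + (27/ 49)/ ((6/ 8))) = 28361699616081089/ 109015004816291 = 260.16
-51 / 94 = -0.54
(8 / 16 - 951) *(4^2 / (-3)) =15208 / 3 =5069.33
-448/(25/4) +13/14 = -24763/350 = -70.75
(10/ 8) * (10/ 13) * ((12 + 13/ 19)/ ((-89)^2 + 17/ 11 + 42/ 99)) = 198825/ 129160252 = 0.00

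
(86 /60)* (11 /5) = 473 /150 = 3.15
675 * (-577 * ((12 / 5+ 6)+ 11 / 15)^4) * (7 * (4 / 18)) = -2845680366158 / 675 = -4215822764.68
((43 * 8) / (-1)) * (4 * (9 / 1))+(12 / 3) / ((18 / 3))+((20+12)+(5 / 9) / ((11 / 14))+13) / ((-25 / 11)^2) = -2784259 / 225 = -12374.48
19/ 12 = 1.58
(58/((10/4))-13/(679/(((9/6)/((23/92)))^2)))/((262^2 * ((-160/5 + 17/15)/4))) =-229272/5395023697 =-0.00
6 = 6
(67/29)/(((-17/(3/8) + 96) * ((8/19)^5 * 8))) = 26194521/60817408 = 0.43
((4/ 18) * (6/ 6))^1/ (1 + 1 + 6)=1/ 36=0.03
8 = 8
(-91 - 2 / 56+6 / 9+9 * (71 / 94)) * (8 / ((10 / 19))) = -1270.28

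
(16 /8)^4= 16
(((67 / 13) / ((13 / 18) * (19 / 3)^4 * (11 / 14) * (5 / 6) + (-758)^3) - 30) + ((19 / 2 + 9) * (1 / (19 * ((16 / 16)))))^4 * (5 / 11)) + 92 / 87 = -39481678905287888720562589 / 1383672612247478213513424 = -28.53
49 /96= 0.51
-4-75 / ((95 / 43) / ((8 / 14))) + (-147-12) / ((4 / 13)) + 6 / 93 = -8907065 / 16492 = -540.08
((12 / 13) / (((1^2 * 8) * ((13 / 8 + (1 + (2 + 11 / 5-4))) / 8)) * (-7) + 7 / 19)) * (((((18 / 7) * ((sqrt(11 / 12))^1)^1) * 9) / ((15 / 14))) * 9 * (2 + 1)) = -26.56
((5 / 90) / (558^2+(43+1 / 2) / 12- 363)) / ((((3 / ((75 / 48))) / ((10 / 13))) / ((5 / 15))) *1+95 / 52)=26000 / 1355788586151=0.00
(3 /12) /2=1 /8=0.12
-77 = -77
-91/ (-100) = 91/ 100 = 0.91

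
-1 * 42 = -42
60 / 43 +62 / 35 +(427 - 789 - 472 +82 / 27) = -33637498 / 40635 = -827.80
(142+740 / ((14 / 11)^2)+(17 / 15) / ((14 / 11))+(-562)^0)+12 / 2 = 891889 / 1470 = 606.73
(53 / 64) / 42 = 53 / 2688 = 0.02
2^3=8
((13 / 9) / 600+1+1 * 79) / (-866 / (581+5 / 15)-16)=-47089417 / 10294425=-4.57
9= 9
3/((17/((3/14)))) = 9/238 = 0.04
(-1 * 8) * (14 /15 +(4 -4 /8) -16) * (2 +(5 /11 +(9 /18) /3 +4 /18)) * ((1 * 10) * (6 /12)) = 1315.56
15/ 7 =2.14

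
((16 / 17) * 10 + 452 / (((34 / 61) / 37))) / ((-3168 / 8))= -255121 / 3366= -75.79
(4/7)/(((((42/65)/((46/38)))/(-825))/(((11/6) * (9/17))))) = -13567125/15827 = -857.21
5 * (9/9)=5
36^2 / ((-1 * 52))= -24.92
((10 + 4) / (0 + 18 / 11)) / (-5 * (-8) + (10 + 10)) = 77 / 540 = 0.14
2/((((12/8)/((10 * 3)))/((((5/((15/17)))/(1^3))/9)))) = 680/27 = 25.19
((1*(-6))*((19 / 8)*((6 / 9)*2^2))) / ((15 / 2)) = -76 / 15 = -5.07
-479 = -479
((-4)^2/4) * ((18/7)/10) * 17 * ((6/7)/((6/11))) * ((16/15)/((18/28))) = 23936/525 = 45.59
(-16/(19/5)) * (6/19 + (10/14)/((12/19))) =-46180/7581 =-6.09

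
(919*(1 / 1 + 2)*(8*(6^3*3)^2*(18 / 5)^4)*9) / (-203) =-8750025016713216 / 126875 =-68965714417.44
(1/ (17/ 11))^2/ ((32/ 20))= 605/ 2312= 0.26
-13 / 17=-0.76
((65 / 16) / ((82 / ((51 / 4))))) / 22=3315 / 115456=0.03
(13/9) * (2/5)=26/45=0.58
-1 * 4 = -4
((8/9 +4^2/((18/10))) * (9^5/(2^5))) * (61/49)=4402431/196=22461.38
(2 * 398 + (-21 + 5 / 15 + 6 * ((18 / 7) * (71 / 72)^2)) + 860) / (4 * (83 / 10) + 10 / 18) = 8317695 / 170128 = 48.89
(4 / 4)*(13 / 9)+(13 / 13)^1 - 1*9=-59 / 9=-6.56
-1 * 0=0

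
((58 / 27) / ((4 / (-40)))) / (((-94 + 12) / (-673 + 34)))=-20590 / 123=-167.40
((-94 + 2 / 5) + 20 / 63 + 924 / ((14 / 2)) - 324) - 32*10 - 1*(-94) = -161054 / 315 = -511.28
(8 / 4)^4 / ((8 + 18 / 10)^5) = 50000 / 282475249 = 0.00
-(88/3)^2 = -7744/9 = -860.44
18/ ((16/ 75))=675/ 8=84.38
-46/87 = -0.53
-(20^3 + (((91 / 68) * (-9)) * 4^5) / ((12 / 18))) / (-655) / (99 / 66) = -356992 / 33405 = -10.69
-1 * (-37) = 37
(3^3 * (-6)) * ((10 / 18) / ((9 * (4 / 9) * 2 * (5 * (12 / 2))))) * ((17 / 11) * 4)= -2.32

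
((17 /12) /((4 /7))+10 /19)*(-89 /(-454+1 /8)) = 243949 /413934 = 0.59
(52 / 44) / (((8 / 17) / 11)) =221 / 8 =27.62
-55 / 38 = -1.45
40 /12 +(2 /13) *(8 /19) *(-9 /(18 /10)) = 2230 /741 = 3.01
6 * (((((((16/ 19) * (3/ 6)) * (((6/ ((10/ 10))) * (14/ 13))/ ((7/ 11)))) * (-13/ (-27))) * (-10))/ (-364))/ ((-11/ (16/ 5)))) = -512/ 5187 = -0.10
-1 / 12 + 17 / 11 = 193 / 132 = 1.46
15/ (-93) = -5/ 31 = -0.16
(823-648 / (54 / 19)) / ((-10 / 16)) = -952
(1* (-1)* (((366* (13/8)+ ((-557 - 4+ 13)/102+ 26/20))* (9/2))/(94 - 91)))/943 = -602491/641240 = -0.94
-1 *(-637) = 637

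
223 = 223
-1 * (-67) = 67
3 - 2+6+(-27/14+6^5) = 108935/14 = 7781.07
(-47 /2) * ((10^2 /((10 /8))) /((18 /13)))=-12220 /9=-1357.78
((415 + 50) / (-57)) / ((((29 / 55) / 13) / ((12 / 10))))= -241.36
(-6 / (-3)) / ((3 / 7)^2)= 98 / 9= 10.89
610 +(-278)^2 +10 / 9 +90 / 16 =5608853 / 72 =77900.74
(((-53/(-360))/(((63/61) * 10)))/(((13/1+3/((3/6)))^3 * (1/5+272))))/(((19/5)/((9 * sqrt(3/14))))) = 3233 * sqrt(42)/2503001424672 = 0.00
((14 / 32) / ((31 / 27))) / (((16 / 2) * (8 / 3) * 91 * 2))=81 / 825344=0.00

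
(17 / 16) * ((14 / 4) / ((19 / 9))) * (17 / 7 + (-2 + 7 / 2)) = 8415 / 1216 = 6.92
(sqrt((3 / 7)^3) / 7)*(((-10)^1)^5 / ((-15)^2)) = -17.81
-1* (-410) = 410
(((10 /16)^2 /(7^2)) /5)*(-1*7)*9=-45 /448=-0.10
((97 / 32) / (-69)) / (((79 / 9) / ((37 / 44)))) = -10767 / 2558336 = -0.00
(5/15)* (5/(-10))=-1/6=-0.17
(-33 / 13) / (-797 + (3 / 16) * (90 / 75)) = 1320 / 414323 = 0.00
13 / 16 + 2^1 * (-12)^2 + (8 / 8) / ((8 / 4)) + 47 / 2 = 5005 / 16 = 312.81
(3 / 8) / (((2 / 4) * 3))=1 / 4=0.25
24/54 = 4/9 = 0.44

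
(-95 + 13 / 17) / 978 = -267 / 2771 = -0.10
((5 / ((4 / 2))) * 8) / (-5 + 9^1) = 5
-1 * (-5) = 5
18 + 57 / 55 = 1047 / 55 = 19.04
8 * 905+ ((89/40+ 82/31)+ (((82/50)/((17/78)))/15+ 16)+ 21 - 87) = 3791960943/527000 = 7195.37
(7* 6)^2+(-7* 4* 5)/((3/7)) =4312/3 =1437.33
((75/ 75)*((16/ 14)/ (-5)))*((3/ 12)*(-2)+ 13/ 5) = -12/ 25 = -0.48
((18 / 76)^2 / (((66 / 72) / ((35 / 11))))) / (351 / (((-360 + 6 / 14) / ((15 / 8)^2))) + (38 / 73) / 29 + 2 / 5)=-690572174400 / 10689363285293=-0.06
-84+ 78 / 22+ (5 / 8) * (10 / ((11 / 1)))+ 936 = 37669 / 44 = 856.11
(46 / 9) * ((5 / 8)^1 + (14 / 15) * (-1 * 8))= -18883 / 540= -34.97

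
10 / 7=1.43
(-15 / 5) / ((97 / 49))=-147 / 97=-1.52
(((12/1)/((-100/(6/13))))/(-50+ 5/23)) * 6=2484/372125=0.01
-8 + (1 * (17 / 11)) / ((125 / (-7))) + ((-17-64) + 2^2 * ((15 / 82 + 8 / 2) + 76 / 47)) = -65.89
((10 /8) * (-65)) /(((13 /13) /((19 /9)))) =-6175 /36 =-171.53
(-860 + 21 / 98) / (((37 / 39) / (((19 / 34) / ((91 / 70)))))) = -3430545 / 8806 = -389.57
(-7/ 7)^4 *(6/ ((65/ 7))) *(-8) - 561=-36801/ 65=-566.17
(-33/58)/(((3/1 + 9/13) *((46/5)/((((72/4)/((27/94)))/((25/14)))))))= -47047/80040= -0.59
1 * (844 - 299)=545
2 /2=1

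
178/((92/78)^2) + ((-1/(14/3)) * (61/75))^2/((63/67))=522487012153/4082557500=127.98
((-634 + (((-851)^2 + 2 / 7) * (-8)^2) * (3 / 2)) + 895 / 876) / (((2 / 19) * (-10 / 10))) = -8099949618979 / 12264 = -660465559.28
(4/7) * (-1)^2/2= 2/7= 0.29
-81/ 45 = -9/ 5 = -1.80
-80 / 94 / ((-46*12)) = 5 / 3243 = 0.00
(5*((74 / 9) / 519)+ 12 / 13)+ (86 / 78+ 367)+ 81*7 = 56843095 / 60723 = 936.10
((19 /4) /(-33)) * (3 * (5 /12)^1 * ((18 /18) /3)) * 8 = -95 /198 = -0.48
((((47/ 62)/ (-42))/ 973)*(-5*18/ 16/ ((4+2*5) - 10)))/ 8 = 0.00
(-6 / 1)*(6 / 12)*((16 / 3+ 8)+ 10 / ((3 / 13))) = -170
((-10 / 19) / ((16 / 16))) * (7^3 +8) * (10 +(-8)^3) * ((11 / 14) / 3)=3230370 / 133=24288.50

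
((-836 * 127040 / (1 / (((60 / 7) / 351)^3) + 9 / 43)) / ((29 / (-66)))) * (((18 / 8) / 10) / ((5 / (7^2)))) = 590765635891200 / 76116177997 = 7761.37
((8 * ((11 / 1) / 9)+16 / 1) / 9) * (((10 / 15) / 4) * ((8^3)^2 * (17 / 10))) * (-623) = -161029292032 / 1215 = -132534396.73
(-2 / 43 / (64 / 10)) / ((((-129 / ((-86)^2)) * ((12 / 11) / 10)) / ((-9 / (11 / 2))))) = -25 / 4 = -6.25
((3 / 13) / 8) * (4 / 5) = 3 / 130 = 0.02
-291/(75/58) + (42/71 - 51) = -488921/1775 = -275.45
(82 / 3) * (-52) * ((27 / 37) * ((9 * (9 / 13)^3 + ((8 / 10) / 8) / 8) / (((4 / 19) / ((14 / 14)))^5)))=-7521077.28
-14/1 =-14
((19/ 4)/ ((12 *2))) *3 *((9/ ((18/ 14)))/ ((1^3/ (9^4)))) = 27269.16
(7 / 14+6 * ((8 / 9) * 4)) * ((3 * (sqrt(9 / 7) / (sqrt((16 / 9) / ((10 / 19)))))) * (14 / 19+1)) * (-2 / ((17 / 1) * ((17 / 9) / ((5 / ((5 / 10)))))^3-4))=7090800750 * sqrt(1330) / 7157674433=36.13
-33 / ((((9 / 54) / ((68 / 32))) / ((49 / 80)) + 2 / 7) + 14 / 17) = -26.67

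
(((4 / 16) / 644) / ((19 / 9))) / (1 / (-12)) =-27 / 12236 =-0.00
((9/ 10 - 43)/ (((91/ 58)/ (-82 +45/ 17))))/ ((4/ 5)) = 16469941/ 6188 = 2661.59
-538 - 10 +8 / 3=-1636 / 3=-545.33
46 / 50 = 23 / 25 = 0.92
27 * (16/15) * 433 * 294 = 3666297.60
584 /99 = 5.90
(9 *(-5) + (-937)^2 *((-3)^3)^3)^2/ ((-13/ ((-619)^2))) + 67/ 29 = -3318335144666182607508688025/ 377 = -8801949985851943255991215.00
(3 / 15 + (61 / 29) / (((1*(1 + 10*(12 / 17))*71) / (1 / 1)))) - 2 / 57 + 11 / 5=190419487 / 80393655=2.37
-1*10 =-10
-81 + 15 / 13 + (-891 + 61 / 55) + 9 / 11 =-692777 / 715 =-968.92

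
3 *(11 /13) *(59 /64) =1947 /832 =2.34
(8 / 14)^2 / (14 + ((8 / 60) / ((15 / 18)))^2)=5000 / 214767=0.02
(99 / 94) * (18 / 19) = 891 / 893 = 1.00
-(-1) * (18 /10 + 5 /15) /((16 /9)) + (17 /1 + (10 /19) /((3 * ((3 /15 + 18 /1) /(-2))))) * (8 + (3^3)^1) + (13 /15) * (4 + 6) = 746177 /1235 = 604.19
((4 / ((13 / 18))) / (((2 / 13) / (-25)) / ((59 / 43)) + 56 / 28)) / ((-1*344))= -13275 / 1645352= -0.01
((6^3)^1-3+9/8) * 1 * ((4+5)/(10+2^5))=5139/112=45.88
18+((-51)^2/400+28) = 21001/400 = 52.50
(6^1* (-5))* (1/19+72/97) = -43950/1843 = -23.85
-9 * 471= -4239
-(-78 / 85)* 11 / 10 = 429 / 425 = 1.01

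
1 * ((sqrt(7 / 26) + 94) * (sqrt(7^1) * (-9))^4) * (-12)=-362639592 - 1928934 * sqrt(182) / 13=-364641341.41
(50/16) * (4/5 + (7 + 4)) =295/8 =36.88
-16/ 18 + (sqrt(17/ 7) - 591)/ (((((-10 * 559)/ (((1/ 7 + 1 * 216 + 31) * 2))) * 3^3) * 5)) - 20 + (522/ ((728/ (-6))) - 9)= -11904751/ 352170 - 346 * sqrt(119)/ 3697785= -33.81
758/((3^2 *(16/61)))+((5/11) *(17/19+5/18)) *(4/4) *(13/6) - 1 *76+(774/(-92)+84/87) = 7190652113/30111048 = 238.80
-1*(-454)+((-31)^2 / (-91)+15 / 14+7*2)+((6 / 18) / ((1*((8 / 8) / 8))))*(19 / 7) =254299 / 546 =465.75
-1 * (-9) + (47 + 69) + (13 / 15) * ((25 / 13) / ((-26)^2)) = 253505 / 2028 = 125.00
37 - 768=-731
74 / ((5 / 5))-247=-173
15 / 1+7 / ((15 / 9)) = 19.20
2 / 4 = 1 / 2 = 0.50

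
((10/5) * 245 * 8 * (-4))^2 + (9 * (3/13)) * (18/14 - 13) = 22373476186/91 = 245862375.67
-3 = -3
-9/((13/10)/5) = -450/13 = -34.62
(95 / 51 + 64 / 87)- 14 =-11.40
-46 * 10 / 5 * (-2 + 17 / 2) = -598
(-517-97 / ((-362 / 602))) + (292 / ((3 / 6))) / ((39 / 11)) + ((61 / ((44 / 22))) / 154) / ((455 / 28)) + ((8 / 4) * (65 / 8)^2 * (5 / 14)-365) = -88498619543 / 173933760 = -508.81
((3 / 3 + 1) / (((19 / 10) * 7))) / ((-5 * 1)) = -4 / 133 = -0.03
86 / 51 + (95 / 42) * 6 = 5447 / 357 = 15.26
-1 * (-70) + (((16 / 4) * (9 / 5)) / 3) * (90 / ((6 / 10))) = 430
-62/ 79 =-0.78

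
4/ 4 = 1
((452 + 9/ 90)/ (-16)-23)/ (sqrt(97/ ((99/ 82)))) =-24603 * sqrt(87494)/ 1272640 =-5.72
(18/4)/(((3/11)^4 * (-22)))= -1331/36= -36.97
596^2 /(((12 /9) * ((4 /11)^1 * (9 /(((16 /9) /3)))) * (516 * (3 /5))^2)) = 0.50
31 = 31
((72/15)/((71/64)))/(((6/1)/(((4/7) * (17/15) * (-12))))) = -69632/12425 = -5.60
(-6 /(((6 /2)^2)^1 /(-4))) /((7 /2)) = 16 /21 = 0.76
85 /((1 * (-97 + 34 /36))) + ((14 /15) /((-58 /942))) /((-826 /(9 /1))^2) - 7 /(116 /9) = -4991196033 /3490816420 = -1.43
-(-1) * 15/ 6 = 5/ 2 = 2.50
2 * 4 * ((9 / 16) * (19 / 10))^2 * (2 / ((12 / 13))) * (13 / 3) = 549081 / 6400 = 85.79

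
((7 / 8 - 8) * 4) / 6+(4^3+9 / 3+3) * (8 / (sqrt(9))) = 2183 / 12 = 181.92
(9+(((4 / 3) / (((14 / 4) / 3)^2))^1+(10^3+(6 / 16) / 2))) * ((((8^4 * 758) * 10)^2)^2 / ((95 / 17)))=156381303162202072475825921327104000 / 931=167971324556608026289823800000000.00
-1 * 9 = -9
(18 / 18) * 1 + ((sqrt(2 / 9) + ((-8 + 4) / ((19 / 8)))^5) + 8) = -11269541 / 2476099 + sqrt(2) / 3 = -4.08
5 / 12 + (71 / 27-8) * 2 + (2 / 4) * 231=11359 / 108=105.18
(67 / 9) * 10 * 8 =5360 / 9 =595.56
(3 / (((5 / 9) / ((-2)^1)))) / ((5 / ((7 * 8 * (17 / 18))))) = -2856 / 25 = -114.24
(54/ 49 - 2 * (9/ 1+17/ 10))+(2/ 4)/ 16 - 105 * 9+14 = -7457931/ 7840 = -951.27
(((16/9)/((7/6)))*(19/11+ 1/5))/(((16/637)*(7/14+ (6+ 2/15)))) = 38584/2189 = 17.63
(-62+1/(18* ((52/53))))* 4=-57979/234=-247.77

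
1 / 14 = 0.07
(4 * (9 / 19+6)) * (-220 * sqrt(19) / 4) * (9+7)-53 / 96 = -432960 * sqrt(19) / 19-53 / 96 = -99328.39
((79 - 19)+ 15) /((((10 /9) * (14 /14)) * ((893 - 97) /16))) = 270 /199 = 1.36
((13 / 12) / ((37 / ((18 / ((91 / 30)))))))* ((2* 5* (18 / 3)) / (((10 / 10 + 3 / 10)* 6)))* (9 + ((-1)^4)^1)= 13.37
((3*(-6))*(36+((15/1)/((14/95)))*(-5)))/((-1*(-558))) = 6621/434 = 15.26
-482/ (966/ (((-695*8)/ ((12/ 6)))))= 669980/ 483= 1387.12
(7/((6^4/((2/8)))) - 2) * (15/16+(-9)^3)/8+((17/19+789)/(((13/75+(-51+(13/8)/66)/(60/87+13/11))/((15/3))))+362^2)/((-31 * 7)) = -7449777571578639025/17681817779232768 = -421.32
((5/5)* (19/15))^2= 361/225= 1.60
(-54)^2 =2916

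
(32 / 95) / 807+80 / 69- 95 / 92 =299123 / 2351060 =0.13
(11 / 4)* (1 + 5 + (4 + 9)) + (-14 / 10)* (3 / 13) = 13501 / 260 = 51.93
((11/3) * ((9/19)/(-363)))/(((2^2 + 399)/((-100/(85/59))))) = 1180/1431859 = 0.00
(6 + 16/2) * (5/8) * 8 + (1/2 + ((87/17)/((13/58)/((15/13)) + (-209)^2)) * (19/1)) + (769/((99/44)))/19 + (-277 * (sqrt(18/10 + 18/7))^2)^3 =-16819084853118665317441411/9473117337384750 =-1775454082.76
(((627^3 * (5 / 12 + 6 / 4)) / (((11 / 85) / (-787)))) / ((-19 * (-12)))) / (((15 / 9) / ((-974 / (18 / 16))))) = 6545955116899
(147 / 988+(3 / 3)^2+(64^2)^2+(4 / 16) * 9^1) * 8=33151785532 / 247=134217755.19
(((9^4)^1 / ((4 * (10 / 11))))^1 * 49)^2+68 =12505976540441 / 1600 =7816235337.78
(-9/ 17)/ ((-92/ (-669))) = -6021/ 1564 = -3.85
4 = 4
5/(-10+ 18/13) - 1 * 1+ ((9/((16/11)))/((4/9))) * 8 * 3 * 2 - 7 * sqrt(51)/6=74667/112 - 7 * sqrt(51)/6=658.34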